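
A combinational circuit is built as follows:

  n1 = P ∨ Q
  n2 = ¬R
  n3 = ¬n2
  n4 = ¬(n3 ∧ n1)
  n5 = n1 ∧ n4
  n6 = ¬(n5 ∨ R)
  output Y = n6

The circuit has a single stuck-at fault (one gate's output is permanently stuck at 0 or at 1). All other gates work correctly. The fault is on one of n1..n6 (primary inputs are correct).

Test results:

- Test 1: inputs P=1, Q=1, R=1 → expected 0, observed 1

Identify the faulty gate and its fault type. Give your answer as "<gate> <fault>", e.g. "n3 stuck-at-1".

Fault-free values for test 1 (P=1, Q=1, R=1): n1=1, n2=0, n3=1, n4=0, n5=0, n6=0, giving Y=0. Observed 1.
Test 1: faults giving observed 1 are {n6 stuck-at-1}.
Only n6 stuck-at-1 is consistent with every test.

n6 stuck-at-1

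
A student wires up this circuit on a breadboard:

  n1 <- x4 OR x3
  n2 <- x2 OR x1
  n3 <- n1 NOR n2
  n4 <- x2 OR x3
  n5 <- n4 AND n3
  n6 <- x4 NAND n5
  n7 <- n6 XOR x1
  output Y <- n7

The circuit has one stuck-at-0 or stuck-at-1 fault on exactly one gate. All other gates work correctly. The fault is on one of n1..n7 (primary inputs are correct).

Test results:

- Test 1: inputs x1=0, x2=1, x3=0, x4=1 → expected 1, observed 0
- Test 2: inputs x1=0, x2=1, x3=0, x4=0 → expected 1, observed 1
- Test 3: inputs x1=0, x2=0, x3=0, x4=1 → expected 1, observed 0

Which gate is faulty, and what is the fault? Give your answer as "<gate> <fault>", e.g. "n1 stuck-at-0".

n5 stuck-at-1

Fault-free values for test 1 (x1=0, x2=1, x3=0, x4=1): n1=1, n2=1, n3=0, n4=1, n5=0, n6=1, n7=1, giving Y=1. Observed 0.
Test 1: faults giving observed 0 are {n3 stuck-at-1, n5 stuck-at-1, n6 stuck-at-0, n7 stuck-at-0}.
Test 2 (x1=0, x2=1, x3=0, x4=0): fault-free n1=0, n2=1, n3=0, n4=1, n5=0, n6=1, n7=1 → 1; observed 1. Eliminates n6 stuck-at-0, n7 stuck-at-0.
Test 3 (x1=0, x2=0, x3=0, x4=1): fault-free n1=1, n2=0, n3=0, n4=0, n5=0, n6=1, n7=1 → 1; observed 0. Eliminates n3 stuck-at-1.
Only n5 stuck-at-1 is consistent with every test.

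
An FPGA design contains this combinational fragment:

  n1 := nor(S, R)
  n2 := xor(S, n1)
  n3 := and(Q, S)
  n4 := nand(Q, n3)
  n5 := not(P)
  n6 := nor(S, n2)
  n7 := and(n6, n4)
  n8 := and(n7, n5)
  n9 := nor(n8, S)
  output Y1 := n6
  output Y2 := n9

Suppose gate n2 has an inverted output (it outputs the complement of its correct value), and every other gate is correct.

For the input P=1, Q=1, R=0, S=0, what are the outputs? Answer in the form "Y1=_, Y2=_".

Y1=1, Y2=1

Propagate with n2 forced: n1=1, n2=0 [inverted output], n3=0, n4=1, n5=0, n6=1, n7=1, n8=0, n9=1.
So the outputs are Y1=1, Y2=1. (Without the fault they would be Y1=0, Y2=1.)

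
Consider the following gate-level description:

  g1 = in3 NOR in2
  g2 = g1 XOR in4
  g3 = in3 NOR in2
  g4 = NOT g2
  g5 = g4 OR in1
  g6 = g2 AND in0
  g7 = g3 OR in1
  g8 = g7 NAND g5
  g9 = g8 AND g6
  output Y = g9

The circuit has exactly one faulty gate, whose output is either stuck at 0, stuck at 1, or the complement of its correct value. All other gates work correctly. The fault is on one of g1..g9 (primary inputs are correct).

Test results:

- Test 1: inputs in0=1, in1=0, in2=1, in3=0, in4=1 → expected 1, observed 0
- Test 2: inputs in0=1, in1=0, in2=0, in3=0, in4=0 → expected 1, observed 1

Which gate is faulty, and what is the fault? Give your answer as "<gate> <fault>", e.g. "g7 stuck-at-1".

Fault-free values for test 1 (in0=1, in1=0, in2=1, in3=0, in4=1): g1=0, g2=1, g3=0, g4=0, g5=0, g6=1, g7=0, g8=1, g9=1, giving Y=1. Observed 0.
Test 1: faults giving observed 0 are {g1 stuck-at-1, g1 inverted output, g2 stuck-at-0, g2 inverted output, g6 stuck-at-0, g6 inverted output, g8 stuck-at-0, g8 inverted output, g9 stuck-at-0, g9 inverted output}.
Test 2 (in0=1, in1=0, in2=0, in3=0, in4=0): fault-free g1=1, g2=1, g3=1, g4=0, g5=0, g6=1, g7=1, g8=1, g9=1 → 1; observed 1. Eliminates g1 inverted output, g2 stuck-at-0, g2 inverted output, g6 stuck-at-0, g6 inverted output, g8 stuck-at-0, g8 inverted output, g9 stuck-at-0, g9 inverted output.
Only g1 stuck-at-1 is consistent with every test.

g1 stuck-at-1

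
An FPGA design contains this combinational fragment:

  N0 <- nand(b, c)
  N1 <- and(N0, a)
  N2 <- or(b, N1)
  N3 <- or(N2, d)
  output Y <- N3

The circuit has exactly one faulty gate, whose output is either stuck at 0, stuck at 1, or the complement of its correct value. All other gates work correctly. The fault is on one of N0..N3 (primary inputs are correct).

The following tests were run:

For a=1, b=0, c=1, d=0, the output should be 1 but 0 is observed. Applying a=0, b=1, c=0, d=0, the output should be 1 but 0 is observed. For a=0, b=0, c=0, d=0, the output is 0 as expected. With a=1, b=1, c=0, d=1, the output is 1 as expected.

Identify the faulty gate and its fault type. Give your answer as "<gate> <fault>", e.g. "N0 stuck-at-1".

Fault-free values for test 1 (a=1, b=0, c=1, d=0): N0=1, N1=1, N2=1, N3=1, giving Y=1. Observed 0.
Test 1: faults giving observed 0 are {N0 stuck-at-0, N0 inverted output, N1 stuck-at-0, N1 inverted output, N2 stuck-at-0, N2 inverted output, N3 stuck-at-0, N3 inverted output}.
Test 2 (a=0, b=1, c=0, d=0): fault-free N0=1, N1=0, N2=1, N3=1 → 1; observed 0. Eliminates N0 stuck-at-0, N0 inverted output, N1 stuck-at-0, N1 inverted output.
Test 3 (a=0, b=0, c=0, d=0): fault-free N0=1, N1=0, N2=0, N3=0 → 0; observed 0. Eliminates N2 inverted output, N3 inverted output.
Test 4 (a=1, b=1, c=0, d=1): fault-free N0=1, N1=1, N2=1, N3=1 → 1; observed 1. Eliminates N3 stuck-at-0.
Only N2 stuck-at-0 is consistent with every test.

N2 stuck-at-0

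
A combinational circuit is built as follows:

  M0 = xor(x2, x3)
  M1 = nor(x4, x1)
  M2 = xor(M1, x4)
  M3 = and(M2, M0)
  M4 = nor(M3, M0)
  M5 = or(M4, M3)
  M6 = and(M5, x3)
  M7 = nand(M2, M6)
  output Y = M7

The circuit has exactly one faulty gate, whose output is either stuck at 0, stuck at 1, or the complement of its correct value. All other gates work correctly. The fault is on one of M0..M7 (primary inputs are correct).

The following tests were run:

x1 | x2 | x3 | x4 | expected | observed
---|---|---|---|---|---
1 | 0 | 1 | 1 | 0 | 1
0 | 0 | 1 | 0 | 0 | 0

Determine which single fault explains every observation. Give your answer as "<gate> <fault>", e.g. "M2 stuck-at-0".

Fault-free values for test 1 (x1=1, x2=0, x3=1, x4=1): M0=1, M1=0, M2=1, M3=1, M4=0, M5=1, M6=1, M7=0, giving Y=0. Observed 1.
Test 1: faults giving observed 1 are {M1 stuck-at-1, M1 inverted output, M2 stuck-at-0, M2 inverted output, M3 stuck-at-0, M3 inverted output, M5 stuck-at-0, M5 inverted output, M6 stuck-at-0, M6 inverted output, M7 stuck-at-1, M7 inverted output}.
Test 2 (x1=0, x2=0, x3=1, x4=0): fault-free M0=1, M1=1, M2=1, M3=1, M4=0, M5=1, M6=1, M7=0 → 0; observed 0. Eliminates M1 inverted output, M2 stuck-at-0, M2 inverted output, M3 stuck-at-0, M3 inverted output, M5 stuck-at-0, M5 inverted output, M6 stuck-at-0, M6 inverted output, M7 stuck-at-1, M7 inverted output.
Only M1 stuck-at-1 is consistent with every test.

M1 stuck-at-1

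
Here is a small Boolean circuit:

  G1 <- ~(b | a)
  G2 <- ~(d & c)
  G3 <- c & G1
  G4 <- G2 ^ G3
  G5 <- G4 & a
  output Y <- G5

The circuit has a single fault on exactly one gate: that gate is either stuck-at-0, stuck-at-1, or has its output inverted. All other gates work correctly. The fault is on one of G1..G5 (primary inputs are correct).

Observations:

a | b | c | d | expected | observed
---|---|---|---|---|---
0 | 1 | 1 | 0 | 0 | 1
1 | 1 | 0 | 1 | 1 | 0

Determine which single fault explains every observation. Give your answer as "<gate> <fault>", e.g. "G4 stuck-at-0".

Fault-free values for test 1 (a=0, b=1, c=1, d=0): G1=0, G2=1, G3=0, G4=1, G5=0, giving Y=0. Observed 1.
Test 1: faults giving observed 1 are {G5 stuck-at-1, G5 inverted output}.
Test 2 (a=1, b=1, c=0, d=1): fault-free G1=0, G2=1, G3=0, G4=1, G5=1 → 1; observed 0. Eliminates G5 stuck-at-1.
Only G5 inverted output is consistent with every test.

G5 inverted output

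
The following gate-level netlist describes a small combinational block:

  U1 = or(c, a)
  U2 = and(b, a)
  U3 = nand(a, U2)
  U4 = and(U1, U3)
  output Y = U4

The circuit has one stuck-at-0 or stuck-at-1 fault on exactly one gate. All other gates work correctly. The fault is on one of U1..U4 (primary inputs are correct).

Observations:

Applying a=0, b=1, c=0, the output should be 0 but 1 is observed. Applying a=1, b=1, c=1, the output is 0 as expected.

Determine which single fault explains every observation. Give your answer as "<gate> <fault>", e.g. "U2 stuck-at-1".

Fault-free values for test 1 (a=0, b=1, c=0): U1=0, U2=0, U3=1, U4=0, giving Y=0. Observed 1.
Test 1: faults giving observed 1 are {U1 stuck-at-1, U4 stuck-at-1}.
Test 2 (a=1, b=1, c=1): fault-free U1=1, U2=1, U3=0, U4=0 → 0; observed 0. Eliminates U4 stuck-at-1.
Only U1 stuck-at-1 is consistent with every test.

U1 stuck-at-1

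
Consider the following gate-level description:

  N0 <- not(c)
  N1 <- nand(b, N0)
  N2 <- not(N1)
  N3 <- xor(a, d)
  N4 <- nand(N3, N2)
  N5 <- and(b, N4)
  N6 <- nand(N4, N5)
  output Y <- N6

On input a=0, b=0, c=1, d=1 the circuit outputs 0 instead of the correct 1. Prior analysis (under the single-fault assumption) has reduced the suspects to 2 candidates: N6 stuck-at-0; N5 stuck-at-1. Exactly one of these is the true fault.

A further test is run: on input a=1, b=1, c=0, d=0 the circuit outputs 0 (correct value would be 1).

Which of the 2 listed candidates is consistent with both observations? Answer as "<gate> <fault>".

N6 stuck-at-0

Evaluate each candidate on input a=1, b=1, c=0, d=0:
  N6 stuck-at-0: N0=1, N1=0, N2=1, N3=1, N4=0, N5=0, N6=0 [stuck-at-0] → 0 — matches
  N5 stuck-at-1: N0=1, N1=0, N2=1, N3=1, N4=0, N5=1 [stuck-at-1], N6=1 → 1 — eliminated
Only N6 stuck-at-0 reproduces the observed 0.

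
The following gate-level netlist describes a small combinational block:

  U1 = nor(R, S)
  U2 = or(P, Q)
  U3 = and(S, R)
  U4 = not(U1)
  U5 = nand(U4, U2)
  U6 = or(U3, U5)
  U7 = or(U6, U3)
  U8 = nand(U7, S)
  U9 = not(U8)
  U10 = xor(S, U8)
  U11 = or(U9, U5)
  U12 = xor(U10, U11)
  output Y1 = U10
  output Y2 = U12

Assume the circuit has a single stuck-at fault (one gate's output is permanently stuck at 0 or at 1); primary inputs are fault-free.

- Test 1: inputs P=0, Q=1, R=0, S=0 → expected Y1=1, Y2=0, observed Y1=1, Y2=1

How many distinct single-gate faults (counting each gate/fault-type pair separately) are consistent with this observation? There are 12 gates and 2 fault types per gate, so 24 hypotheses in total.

Fault-free: U1=1, U2=1, U3=0, U4=0, U5=1, U6=1, U7=1, U8=1, U9=0, U10=1, U11=1, U12=0 → Y1=1, Y2=0. Observed Y1=1, Y2=1.
  U1: stuck-at-0 ✓; others ✗
  U2: none of the 2 fault types match ✗
  U3: none of the 2 fault types match ✗
  U4: stuck-at-1 ✓; others ✗
  U5: stuck-at-0 ✓; others ✗
  U6: none of the 2 fault types match ✗
  U7: none of the 2 fault types match ✗
  U8: none of the 2 fault types match ✗
  U9: none of the 2 fault types match ✗
  U10: none of the 2 fault types match ✗
  U11: stuck-at-0 ✓; others ✗
  U12: stuck-at-1 ✓; others ✗
Consistent faults: {U1 stuck-at-0, U4 stuck-at-1, U5 stuck-at-0, U11 stuck-at-0, U12 stuck-at-1} — 5 in all.

5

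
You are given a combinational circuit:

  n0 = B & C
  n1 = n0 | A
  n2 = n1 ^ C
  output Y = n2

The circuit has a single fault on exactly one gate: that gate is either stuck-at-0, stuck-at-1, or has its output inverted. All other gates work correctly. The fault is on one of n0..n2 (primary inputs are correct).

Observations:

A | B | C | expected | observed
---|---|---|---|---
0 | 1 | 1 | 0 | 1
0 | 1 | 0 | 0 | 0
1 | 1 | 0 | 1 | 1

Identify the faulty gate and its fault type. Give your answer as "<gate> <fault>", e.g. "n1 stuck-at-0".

Fault-free values for test 1 (A=0, B=1, C=1): n0=1, n1=1, n2=0, giving Y=0. Observed 1.
Test 1: faults giving observed 1 are {n0 stuck-at-0, n0 inverted output, n1 stuck-at-0, n1 inverted output, n2 stuck-at-1, n2 inverted output}.
Test 2 (A=0, B=1, C=0): fault-free n0=0, n1=0, n2=0 → 0; observed 0. Eliminates n0 inverted output, n1 inverted output, n2 stuck-at-1, n2 inverted output.
Test 3 (A=1, B=1, C=0): fault-free n0=0, n1=1, n2=1 → 1; observed 1. Eliminates n1 stuck-at-0.
Only n0 stuck-at-0 is consistent with every test.

n0 stuck-at-0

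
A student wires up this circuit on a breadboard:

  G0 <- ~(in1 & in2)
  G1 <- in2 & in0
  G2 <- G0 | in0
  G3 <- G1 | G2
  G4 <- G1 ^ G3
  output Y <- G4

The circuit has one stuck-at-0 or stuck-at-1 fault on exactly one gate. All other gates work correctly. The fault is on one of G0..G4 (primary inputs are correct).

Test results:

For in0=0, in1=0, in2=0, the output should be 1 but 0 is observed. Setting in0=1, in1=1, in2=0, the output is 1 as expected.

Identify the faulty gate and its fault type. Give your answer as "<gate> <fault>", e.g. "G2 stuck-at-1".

Fault-free values for test 1 (in0=0, in1=0, in2=0): G0=1, G1=0, G2=1, G3=1, G4=1, giving Y=1. Observed 0.
Test 1: faults giving observed 0 are {G0 stuck-at-0, G1 stuck-at-1, G2 stuck-at-0, G3 stuck-at-0, G4 stuck-at-0}.
Test 2 (in0=1, in1=1, in2=0): fault-free G0=1, G1=0, G2=1, G3=1, G4=1 → 1; observed 1. Eliminates G1 stuck-at-1, G2 stuck-at-0, G3 stuck-at-0, G4 stuck-at-0.
Only G0 stuck-at-0 is consistent with every test.

G0 stuck-at-0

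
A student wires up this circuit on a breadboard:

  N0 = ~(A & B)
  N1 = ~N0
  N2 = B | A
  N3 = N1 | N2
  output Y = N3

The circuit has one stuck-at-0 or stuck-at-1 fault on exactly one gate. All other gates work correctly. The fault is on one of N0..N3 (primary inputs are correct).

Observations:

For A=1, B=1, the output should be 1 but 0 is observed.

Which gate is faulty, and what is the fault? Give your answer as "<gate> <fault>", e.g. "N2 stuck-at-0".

N3 stuck-at-0

Fault-free values for test 1 (A=1, B=1): N0=0, N1=1, N2=1, N3=1, giving Y=1. Observed 0.
Test 1: faults giving observed 0 are {N3 stuck-at-0}.
Only N3 stuck-at-0 is consistent with every test.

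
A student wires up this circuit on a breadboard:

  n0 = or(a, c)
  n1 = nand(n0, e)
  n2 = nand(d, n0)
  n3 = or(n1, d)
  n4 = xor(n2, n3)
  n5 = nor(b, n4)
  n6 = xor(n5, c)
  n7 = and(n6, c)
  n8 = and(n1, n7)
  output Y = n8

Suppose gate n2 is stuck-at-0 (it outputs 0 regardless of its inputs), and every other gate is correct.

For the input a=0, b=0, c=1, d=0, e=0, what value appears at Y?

1

Propagate with n2 forced: n0=1, n1=1, n2=0 [stuck-at-0], n3=1, n4=1, n5=0, n6=1, n7=1, n8=1.
So Y = 1. (Without the fault it would be 0.)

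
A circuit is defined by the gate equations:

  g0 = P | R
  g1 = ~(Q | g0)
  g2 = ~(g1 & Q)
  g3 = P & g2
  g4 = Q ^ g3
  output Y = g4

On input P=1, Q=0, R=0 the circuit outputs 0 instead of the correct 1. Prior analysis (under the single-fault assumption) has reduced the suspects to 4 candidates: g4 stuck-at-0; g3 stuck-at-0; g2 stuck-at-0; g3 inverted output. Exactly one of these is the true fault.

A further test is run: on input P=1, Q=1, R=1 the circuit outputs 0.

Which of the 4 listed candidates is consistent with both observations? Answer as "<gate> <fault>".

g4 stuck-at-0

Evaluate each candidate on input P=1, Q=1, R=1:
  g4 stuck-at-0: g0=1, g1=0, g2=1, g3=1, g4=0 [stuck-at-0] → 0 — matches
  g3 stuck-at-0: g0=1, g1=0, g2=1, g3=0 [stuck-at-0], g4=1 → 1 — eliminated
  g2 stuck-at-0: g0=1, g1=0, g2=0 [stuck-at-0], g3=0, g4=1 → 1 — eliminated
  g3 inverted output: g0=1, g1=0, g2=1, g3=0 [inverted output], g4=1 → 1 — eliminated
Only g4 stuck-at-0 reproduces the observed 0.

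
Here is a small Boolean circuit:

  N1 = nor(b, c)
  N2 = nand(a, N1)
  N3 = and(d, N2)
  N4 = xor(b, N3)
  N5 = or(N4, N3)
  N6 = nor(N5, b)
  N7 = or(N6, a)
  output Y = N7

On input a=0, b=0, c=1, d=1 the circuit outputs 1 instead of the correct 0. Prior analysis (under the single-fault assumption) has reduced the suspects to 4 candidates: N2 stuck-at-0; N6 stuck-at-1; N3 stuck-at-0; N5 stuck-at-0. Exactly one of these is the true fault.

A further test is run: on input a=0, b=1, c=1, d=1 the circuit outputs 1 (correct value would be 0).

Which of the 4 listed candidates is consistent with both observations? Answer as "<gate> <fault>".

Evaluate each candidate on input a=0, b=1, c=1, d=1:
  N2 stuck-at-0: N1=0, N2=0 [stuck-at-0], N3=0, N4=1, N5=1, N6=0, N7=0 → 0 — eliminated
  N6 stuck-at-1: N1=0, N2=1, N3=1, N4=0, N5=1, N6=1 [stuck-at-1], N7=1 → 1 — matches
  N3 stuck-at-0: N1=0, N2=1, N3=0 [stuck-at-0], N4=1, N5=1, N6=0, N7=0 → 0 — eliminated
  N5 stuck-at-0: N1=0, N2=1, N3=1, N4=0, N5=0 [stuck-at-0], N6=0, N7=0 → 0 — eliminated
Only N6 stuck-at-1 reproduces the observed 1.

N6 stuck-at-1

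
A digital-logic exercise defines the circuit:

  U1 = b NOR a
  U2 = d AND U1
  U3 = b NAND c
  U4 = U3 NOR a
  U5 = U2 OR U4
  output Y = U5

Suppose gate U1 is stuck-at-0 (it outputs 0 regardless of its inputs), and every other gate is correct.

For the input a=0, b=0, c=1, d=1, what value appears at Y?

0

Propagate with U1 forced: U1=0 [stuck-at-0], U2=0, U3=1, U4=0, U5=0.
So Y = 0. (Without the fault it would be 1.)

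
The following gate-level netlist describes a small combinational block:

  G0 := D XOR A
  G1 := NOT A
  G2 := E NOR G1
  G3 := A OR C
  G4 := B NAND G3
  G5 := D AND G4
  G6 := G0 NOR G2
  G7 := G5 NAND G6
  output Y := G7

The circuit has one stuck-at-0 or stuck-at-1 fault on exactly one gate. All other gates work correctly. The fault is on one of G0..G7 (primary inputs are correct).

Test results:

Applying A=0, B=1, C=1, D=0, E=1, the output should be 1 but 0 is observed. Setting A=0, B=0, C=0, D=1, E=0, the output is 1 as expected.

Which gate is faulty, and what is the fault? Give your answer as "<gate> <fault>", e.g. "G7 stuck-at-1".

G5 stuck-at-1

Fault-free values for test 1 (A=0, B=1, C=1, D=0, E=1): G0=0, G1=1, G2=0, G3=1, G4=0, G5=0, G6=1, G7=1, giving Y=1. Observed 0.
Test 1: faults giving observed 0 are {G5 stuck-at-1, G7 stuck-at-0}.
Test 2 (A=0, B=0, C=0, D=1, E=0): fault-free G0=1, G1=1, G2=0, G3=0, G4=1, G5=1, G6=0, G7=1 → 1; observed 1. Eliminates G7 stuck-at-0.
Only G5 stuck-at-1 is consistent with every test.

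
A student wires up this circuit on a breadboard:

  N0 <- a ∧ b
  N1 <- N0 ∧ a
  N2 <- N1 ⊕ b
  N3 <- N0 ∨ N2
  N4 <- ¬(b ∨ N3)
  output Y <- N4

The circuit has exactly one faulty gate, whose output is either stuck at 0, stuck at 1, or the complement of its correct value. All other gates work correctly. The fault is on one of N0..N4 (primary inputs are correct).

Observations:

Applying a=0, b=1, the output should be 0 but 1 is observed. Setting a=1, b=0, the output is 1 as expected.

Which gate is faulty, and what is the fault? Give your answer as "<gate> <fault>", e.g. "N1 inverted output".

N4 stuck-at-1

Fault-free values for test 1 (a=0, b=1): N0=0, N1=0, N2=1, N3=1, N4=0, giving Y=0. Observed 1.
Test 1: faults giving observed 1 are {N4 stuck-at-1, N4 inverted output}.
Test 2 (a=1, b=0): fault-free N0=0, N1=0, N2=0, N3=0, N4=1 → 1; observed 1. Eliminates N4 inverted output.
Only N4 stuck-at-1 is consistent with every test.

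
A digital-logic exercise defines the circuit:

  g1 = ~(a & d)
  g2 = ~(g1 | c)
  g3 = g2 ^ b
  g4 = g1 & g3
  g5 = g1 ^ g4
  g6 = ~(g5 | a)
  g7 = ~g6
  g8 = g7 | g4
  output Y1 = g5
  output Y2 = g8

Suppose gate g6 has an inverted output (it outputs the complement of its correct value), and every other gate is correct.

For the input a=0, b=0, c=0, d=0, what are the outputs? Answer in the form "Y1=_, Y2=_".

Y1=1, Y2=0

Propagate with g6 forced: g1=1, g2=0, g3=0, g4=0, g5=1, g6=1 [inverted output], g7=0, g8=0.
So the outputs are Y1=1, Y2=0. (Without the fault they would be Y1=1, Y2=1.)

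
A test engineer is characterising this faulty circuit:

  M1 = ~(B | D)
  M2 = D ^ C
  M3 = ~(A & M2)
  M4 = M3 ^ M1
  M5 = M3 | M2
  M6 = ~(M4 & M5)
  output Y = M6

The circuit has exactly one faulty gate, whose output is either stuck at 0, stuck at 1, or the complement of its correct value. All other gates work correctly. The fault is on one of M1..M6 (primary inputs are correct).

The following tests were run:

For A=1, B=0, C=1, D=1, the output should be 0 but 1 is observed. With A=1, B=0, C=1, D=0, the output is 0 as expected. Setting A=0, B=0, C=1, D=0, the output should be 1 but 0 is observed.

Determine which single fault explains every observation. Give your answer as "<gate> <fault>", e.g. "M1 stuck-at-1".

Fault-free values for test 1 (A=1, B=0, C=1, D=1): M1=0, M2=0, M3=1, M4=1, M5=1, M6=0, giving Y=0. Observed 1.
Test 1: faults giving observed 1 are {M1 stuck-at-1, M1 inverted output, M2 stuck-at-1, M2 inverted output, M3 stuck-at-0, M3 inverted output, M4 stuck-at-0, M4 inverted output, M5 stuck-at-0, M5 inverted output, M6 stuck-at-1, M6 inverted output}.
Test 2 (A=1, B=0, C=1, D=0): fault-free M1=1, M2=1, M3=0, M4=1, M5=1, M6=0 → 0; observed 0. Eliminates M1 inverted output, M2 inverted output, M3 inverted output, M4 stuck-at-0, M4 inverted output, M5 stuck-at-0, M5 inverted output, M6 stuck-at-1, M6 inverted output.
Test 3 (A=0, B=0, C=1, D=0): fault-free M1=1, M2=1, M3=1, M4=0, M5=1, M6=1 → 1; observed 0. Eliminates M1 stuck-at-1, M2 stuck-at-1.
Only M3 stuck-at-0 is consistent with every test.

M3 stuck-at-0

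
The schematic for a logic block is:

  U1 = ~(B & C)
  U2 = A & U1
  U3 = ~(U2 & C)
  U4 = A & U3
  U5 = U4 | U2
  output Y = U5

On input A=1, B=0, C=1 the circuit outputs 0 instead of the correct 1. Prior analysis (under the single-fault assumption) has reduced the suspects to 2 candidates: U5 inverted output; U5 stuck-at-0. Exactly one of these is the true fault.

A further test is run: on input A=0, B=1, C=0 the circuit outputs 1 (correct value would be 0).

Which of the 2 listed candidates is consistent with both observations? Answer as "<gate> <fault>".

Evaluate each candidate on input A=0, B=1, C=0:
  U5 inverted output: U1=1, U2=0, U3=1, U4=0, U5=1 [inverted output] → 1 — matches
  U5 stuck-at-0: U1=1, U2=0, U3=1, U4=0, U5=0 [stuck-at-0] → 0 — eliminated
Only U5 inverted output reproduces the observed 1.

U5 inverted output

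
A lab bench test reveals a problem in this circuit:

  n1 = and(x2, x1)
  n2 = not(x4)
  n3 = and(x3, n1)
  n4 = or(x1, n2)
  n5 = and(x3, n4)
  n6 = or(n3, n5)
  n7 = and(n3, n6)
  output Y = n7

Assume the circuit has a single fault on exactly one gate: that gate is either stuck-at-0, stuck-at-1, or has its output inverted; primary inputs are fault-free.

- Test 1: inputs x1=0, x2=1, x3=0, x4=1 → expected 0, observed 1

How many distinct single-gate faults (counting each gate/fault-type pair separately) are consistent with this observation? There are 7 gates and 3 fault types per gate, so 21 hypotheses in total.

4

Fault-free: n1=0, n2=0, n3=0, n4=0, n5=0, n6=0, n7=0 → 0. Observed 1.
  n1: none of the 3 fault types match ✗
  n2: none of the 3 fault types match ✗
  n3: stuck-at-1, inverted output ✓; others ✗
  n4: none of the 3 fault types match ✗
  n5: none of the 3 fault types match ✗
  n6: none of the 3 fault types match ✗
  n7: stuck-at-1, inverted output ✓; others ✗
Consistent faults: {n3 stuck-at-1, n3 inverted output, n7 stuck-at-1, n7 inverted output} — 4 in all.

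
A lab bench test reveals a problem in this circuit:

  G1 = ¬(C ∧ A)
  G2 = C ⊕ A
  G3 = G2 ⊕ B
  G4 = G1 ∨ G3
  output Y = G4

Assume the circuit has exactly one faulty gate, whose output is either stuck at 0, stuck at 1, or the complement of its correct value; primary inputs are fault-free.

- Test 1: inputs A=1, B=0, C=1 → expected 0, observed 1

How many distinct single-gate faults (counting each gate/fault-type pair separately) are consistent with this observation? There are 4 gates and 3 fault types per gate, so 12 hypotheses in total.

Fault-free: G1=0, G2=0, G3=0, G4=0 → 0. Observed 1.
  G1 stuck-at-0: output 0 ✗
  G1 stuck-at-1: output 1 ✓
  G1 inverted output: output 1 ✓
  G2 stuck-at-0: output 0 ✗
  G2 stuck-at-1: output 1 ✓
  G2 inverted output: output 1 ✓
  G3 stuck-at-0: output 0 ✗
  G3 stuck-at-1: output 1 ✓
  G3 inverted output: output 1 ✓
  G4 stuck-at-0: output 0 ✗
  G4 stuck-at-1: output 1 ✓
  G4 inverted output: output 1 ✓
Consistent faults: {G1 stuck-at-1, G1 inverted output, G2 stuck-at-1, G2 inverted output, G3 stuck-at-1, G3 inverted output, G4 stuck-at-1, G4 inverted output} — 8 in all.

8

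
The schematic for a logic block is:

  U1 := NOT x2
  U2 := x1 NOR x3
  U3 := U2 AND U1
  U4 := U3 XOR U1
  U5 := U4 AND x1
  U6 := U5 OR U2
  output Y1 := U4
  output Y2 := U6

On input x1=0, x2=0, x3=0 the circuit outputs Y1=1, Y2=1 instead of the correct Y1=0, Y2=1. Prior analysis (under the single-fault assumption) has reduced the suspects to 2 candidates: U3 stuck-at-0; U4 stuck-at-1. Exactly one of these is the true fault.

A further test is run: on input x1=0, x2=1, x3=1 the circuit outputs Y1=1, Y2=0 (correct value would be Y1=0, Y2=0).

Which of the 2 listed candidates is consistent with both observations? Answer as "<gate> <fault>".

U4 stuck-at-1

Evaluate each candidate on input x1=0, x2=1, x3=1:
  U3 stuck-at-0: U1=0, U2=0, U3=0 [stuck-at-0], U4=0, U5=0, U6=0 → Y1=0, Y2=0 — eliminated
  U4 stuck-at-1: U1=0, U2=0, U3=0, U4=1 [stuck-at-1], U5=0, U6=0 → Y1=1, Y2=0 — matches
Only U4 stuck-at-1 reproduces the observed Y1=1, Y2=0.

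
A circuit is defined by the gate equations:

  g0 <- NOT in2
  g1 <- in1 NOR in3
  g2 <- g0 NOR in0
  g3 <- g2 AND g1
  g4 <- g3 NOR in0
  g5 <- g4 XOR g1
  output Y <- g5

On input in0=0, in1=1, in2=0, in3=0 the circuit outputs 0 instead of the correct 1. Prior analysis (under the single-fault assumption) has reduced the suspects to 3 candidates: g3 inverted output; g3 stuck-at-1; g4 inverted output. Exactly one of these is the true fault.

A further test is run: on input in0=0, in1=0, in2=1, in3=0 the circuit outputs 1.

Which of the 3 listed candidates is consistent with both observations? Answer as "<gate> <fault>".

Evaluate each candidate on input in0=0, in1=0, in2=1, in3=0:
  g3 inverted output: g0=0, g1=1, g2=1, g3=0 [inverted output], g4=1, g5=0 → 0 — eliminated
  g3 stuck-at-1: g0=0, g1=1, g2=1, g3=1 [stuck-at-1], g4=0, g5=1 → 1 — matches
  g4 inverted output: g0=0, g1=1, g2=1, g3=1, g4=1 [inverted output], g5=0 → 0 — eliminated
Only g3 stuck-at-1 reproduces the observed 1.

g3 stuck-at-1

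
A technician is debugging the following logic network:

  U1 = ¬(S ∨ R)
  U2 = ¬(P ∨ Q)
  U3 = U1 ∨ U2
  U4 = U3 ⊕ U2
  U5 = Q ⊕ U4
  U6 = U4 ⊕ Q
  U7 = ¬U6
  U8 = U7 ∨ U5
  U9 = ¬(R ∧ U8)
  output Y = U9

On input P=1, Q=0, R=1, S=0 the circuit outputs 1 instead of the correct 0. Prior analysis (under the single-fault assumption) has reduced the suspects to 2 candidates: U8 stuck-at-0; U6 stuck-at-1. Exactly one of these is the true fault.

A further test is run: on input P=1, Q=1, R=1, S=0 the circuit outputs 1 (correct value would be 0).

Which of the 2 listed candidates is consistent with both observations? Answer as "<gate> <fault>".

U8 stuck-at-0

Evaluate each candidate on input P=1, Q=1, R=1, S=0:
  U8 stuck-at-0: U1=0, U2=0, U3=0, U4=0, U5=1, U6=1, U7=0, U8=0 [stuck-at-0], U9=1 → 1 — matches
  U6 stuck-at-1: U1=0, U2=0, U3=0, U4=0, U5=1, U6=1 [stuck-at-1], U7=0, U8=1, U9=0 → 0 — eliminated
Only U8 stuck-at-0 reproduces the observed 1.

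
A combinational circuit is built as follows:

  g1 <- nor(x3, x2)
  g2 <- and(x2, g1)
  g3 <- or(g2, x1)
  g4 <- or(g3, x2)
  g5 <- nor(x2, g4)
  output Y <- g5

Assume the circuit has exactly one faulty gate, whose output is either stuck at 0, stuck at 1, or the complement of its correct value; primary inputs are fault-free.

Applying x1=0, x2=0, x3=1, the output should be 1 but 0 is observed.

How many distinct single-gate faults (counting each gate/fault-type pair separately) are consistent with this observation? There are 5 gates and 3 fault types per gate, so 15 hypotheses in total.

Fault-free: g1=0, g2=0, g3=0, g4=0, g5=1 → 1. Observed 0.
  g1: none of the 3 fault types match ✗
  g2: stuck-at-1, inverted output ✓; others ✗
  g3: stuck-at-1, inverted output ✓; others ✗
  g4: stuck-at-1, inverted output ✓; others ✗
  g5: stuck-at-0, inverted output ✓; others ✗
Consistent faults: {g2 stuck-at-1, g2 inverted output, g3 stuck-at-1, g3 inverted output, g4 stuck-at-1, g4 inverted output, g5 stuck-at-0, g5 inverted output} — 8 in all.

8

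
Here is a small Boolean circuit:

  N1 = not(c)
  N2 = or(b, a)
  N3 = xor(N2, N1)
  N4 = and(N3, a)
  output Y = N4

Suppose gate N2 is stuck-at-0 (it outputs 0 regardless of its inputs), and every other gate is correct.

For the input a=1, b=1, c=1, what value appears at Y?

0

Propagate with N2 forced: N1=0, N2=0 [stuck-at-0], N3=0, N4=0.
So Y = 0. (Without the fault it would be 1.)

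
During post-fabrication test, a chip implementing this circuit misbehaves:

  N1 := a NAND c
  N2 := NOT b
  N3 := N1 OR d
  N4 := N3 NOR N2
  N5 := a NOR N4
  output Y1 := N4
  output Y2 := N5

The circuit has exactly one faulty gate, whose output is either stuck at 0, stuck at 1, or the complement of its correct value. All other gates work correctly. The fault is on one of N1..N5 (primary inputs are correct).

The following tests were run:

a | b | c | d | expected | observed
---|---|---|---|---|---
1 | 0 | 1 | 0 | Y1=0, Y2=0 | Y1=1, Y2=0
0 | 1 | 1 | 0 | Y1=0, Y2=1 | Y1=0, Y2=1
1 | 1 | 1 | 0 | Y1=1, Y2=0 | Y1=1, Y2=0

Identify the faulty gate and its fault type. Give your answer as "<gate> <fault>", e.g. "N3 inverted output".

Fault-free values for test 1 (a=1, b=0, c=1, d=0): N1=0, N2=1, N3=0, N4=0, N5=0, giving Y1=0, Y2=0. Observed Y1=1, Y2=0.
Test 1: faults giving observed Y1=1, Y2=0 are {N2 stuck-at-0, N2 inverted output, N4 stuck-at-1, N4 inverted output}.
Test 2 (a=0, b=1, c=1, d=0): fault-free N1=1, N2=0, N3=1, N4=0, N5=1 → Y1=0, Y2=1; observed Y1=0, Y2=1. Eliminates N4 stuck-at-1, N4 inverted output.
Test 3 (a=1, b=1, c=1, d=0): fault-free N1=0, N2=0, N3=0, N4=1, N5=0 → Y1=1, Y2=0; observed Y1=1, Y2=0. Eliminates N2 inverted output.
Only N2 stuck-at-0 is consistent with every test.

N2 stuck-at-0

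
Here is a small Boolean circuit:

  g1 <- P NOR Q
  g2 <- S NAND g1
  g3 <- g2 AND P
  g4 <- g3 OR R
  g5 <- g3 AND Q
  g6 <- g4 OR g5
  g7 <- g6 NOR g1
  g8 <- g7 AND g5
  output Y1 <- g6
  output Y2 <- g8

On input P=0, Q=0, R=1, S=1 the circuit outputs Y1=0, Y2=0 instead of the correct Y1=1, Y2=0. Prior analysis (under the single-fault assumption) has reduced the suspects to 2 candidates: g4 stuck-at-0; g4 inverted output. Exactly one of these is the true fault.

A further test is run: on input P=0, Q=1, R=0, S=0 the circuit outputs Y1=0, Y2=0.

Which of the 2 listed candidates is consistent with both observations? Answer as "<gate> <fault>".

g4 stuck-at-0

Evaluate each candidate on input P=0, Q=1, R=0, S=0:
  g4 stuck-at-0: g1=0, g2=1, g3=0, g4=0 [stuck-at-0], g5=0, g6=0, g7=1, g8=0 → Y1=0, Y2=0 — matches
  g4 inverted output: g1=0, g2=1, g3=0, g4=1 [inverted output], g5=0, g6=1, g7=0, g8=0 → Y1=1, Y2=0 — eliminated
Only g4 stuck-at-0 reproduces the observed Y1=0, Y2=0.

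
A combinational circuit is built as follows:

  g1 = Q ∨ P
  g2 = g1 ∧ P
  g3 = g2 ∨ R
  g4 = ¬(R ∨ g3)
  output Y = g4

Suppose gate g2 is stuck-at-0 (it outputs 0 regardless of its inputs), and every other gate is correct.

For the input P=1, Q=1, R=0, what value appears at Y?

1

Propagate with g2 forced: g1=1, g2=0 [stuck-at-0], g3=0, g4=1.
So Y = 1. (Without the fault it would be 0.)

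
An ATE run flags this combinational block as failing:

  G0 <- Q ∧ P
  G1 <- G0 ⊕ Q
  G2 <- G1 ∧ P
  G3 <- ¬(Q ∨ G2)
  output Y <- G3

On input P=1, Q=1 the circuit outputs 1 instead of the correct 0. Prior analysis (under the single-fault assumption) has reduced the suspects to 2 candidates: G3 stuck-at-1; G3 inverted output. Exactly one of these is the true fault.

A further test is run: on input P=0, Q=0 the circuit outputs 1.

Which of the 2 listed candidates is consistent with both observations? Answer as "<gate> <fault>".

G3 stuck-at-1

Evaluate each candidate on input P=0, Q=0:
  G3 stuck-at-1: G0=0, G1=0, G2=0, G3=1 [stuck-at-1] → 1 — matches
  G3 inverted output: G0=0, G1=0, G2=0, G3=0 [inverted output] → 0 — eliminated
Only G3 stuck-at-1 reproduces the observed 1.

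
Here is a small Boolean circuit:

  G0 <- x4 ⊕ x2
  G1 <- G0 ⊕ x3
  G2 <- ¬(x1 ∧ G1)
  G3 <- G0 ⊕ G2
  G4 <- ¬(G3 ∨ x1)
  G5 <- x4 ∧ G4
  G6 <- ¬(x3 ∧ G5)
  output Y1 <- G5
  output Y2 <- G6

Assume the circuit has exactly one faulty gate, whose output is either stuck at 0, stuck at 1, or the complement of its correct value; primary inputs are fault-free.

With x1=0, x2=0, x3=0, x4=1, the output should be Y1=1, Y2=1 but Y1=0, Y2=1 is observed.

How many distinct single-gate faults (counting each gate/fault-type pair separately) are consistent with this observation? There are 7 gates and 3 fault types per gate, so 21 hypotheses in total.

10

Fault-free: G0=1, G1=1, G2=1, G3=0, G4=1, G5=1, G6=1 → Y1=1, Y2=1. Observed Y1=0, Y2=1.
  G0: stuck-at-0, inverted output ✓; others ✗
  G1: none of the 3 fault types match ✗
  G2: stuck-at-0, inverted output ✓; others ✗
  G3: stuck-at-1, inverted output ✓; others ✗
  G4: stuck-at-0, inverted output ✓; others ✗
  G5: stuck-at-0, inverted output ✓; others ✗
  G6: none of the 3 fault types match ✗
Consistent faults: {G0 stuck-at-0, G0 inverted output, G2 stuck-at-0, G2 inverted output, G3 stuck-at-1, G3 inverted output, G4 stuck-at-0, G4 inverted output, G5 stuck-at-0, G5 inverted output} — 10 in all.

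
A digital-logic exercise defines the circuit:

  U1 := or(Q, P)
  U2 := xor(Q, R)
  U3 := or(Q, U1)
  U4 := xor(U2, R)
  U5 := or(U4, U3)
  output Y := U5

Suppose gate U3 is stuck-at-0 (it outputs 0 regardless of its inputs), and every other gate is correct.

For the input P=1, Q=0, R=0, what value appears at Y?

Propagate with U3 forced: U1=1, U2=0, U3=0 [stuck-at-0], U4=0, U5=0.
So Y = 0. (Without the fault it would be 1.)

0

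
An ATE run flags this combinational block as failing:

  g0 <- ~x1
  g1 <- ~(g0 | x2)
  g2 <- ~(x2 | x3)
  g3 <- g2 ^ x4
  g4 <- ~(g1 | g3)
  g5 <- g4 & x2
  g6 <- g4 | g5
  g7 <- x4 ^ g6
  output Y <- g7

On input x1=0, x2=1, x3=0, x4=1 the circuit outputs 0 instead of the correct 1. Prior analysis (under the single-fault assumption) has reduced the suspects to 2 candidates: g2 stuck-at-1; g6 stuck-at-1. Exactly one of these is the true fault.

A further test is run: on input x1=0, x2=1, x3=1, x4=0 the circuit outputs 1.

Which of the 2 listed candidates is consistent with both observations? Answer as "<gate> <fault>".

Evaluate each candidate on input x1=0, x2=1, x3=1, x4=0:
  g2 stuck-at-1: g0=1, g1=0, g2=1 [stuck-at-1], g3=1, g4=0, g5=0, g6=0, g7=0 → 0 — eliminated
  g6 stuck-at-1: g0=1, g1=0, g2=0, g3=0, g4=1, g5=1, g6=1 [stuck-at-1], g7=1 → 1 — matches
Only g6 stuck-at-1 reproduces the observed 1.

g6 stuck-at-1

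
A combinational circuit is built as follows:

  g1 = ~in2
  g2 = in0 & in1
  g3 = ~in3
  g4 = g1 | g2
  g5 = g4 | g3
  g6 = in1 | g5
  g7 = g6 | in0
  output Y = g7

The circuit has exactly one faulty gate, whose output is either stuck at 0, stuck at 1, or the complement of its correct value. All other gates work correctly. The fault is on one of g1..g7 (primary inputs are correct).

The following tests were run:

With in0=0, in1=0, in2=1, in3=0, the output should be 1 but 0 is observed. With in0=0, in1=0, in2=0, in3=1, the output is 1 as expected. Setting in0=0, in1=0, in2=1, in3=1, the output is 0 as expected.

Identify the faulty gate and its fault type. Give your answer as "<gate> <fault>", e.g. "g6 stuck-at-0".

g3 stuck-at-0

Fault-free values for test 1 (in0=0, in1=0, in2=1, in3=0): g1=0, g2=0, g3=1, g4=0, g5=1, g6=1, g7=1, giving Y=1. Observed 0.
Test 1: faults giving observed 0 are {g3 stuck-at-0, g3 inverted output, g5 stuck-at-0, g5 inverted output, g6 stuck-at-0, g6 inverted output, g7 stuck-at-0, g7 inverted output}.
Test 2 (in0=0, in1=0, in2=0, in3=1): fault-free g1=1, g2=0, g3=0, g4=1, g5=1, g6=1, g7=1 → 1; observed 1. Eliminates g5 stuck-at-0, g5 inverted output, g6 stuck-at-0, g6 inverted output, g7 stuck-at-0, g7 inverted output.
Test 3 (in0=0, in1=0, in2=1, in3=1): fault-free g1=0, g2=0, g3=0, g4=0, g5=0, g6=0, g7=0 → 0; observed 0. Eliminates g3 inverted output.
Only g3 stuck-at-0 is consistent with every test.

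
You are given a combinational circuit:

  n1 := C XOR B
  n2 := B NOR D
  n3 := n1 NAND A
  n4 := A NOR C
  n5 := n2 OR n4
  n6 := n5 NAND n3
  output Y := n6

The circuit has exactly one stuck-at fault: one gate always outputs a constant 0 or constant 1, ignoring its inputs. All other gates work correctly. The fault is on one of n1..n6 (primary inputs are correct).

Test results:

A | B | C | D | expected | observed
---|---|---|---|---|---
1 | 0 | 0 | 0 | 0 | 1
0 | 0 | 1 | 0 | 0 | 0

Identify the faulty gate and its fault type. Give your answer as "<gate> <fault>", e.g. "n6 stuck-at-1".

Fault-free values for test 1 (A=1, B=0, C=0, D=0): n1=0, n2=1, n3=1, n4=0, n5=1, n6=0, giving Y=0. Observed 1.
Test 1: faults giving observed 1 are {n1 stuck-at-1, n2 stuck-at-0, n3 stuck-at-0, n5 stuck-at-0, n6 stuck-at-1}.
Test 2 (A=0, B=0, C=1, D=0): fault-free n1=1, n2=1, n3=1, n4=0, n5=1, n6=0 → 0; observed 0. Eliminates n2 stuck-at-0, n3 stuck-at-0, n5 stuck-at-0, n6 stuck-at-1.
Only n1 stuck-at-1 is consistent with every test.

n1 stuck-at-1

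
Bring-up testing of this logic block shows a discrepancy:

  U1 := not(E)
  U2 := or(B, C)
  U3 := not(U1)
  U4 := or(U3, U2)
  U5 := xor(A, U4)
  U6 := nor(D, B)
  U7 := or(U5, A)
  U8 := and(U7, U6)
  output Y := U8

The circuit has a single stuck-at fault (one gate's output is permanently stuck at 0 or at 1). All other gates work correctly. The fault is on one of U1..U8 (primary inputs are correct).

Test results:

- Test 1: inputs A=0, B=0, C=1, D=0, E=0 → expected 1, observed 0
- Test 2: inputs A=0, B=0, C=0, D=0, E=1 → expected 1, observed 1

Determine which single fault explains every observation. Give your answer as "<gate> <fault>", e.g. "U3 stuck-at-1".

U2 stuck-at-0

Fault-free values for test 1 (A=0, B=0, C=1, D=0, E=0): U1=1, U2=1, U3=0, U4=1, U5=1, U6=1, U7=1, U8=1, giving Y=1. Observed 0.
Test 1: faults giving observed 0 are {U2 stuck-at-0, U4 stuck-at-0, U5 stuck-at-0, U6 stuck-at-0, U7 stuck-at-0, U8 stuck-at-0}.
Test 2 (A=0, B=0, C=0, D=0, E=1): fault-free U1=0, U2=0, U3=1, U4=1, U5=1, U6=1, U7=1, U8=1 → 1; observed 1. Eliminates U4 stuck-at-0, U5 stuck-at-0, U6 stuck-at-0, U7 stuck-at-0, U8 stuck-at-0.
Only U2 stuck-at-0 is consistent with every test.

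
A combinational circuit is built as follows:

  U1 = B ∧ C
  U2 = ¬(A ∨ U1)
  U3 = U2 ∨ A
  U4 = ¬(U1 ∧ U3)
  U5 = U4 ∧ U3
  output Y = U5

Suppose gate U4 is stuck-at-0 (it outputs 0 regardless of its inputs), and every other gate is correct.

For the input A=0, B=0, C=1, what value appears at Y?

Propagate with U4 forced: U1=0, U2=1, U3=1, U4=0 [stuck-at-0], U5=0.
So Y = 0. (Without the fault it would be 1.)

0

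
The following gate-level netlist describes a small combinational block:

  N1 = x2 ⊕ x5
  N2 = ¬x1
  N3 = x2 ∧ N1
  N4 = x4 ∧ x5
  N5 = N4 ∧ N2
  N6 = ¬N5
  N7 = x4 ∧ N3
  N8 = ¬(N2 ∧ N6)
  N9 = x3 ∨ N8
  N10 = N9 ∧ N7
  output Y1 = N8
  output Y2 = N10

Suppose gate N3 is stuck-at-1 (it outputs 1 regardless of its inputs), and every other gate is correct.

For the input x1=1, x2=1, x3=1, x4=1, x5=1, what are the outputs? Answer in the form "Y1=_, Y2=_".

Propagate with N3 forced: N1=0, N2=0, N3=1 [stuck-at-1], N4=1, N5=0, N6=1, N7=1, N8=1, N9=1, N10=1.
So the outputs are Y1=1, Y2=1. (Without the fault they would be Y1=1, Y2=0.)

Y1=1, Y2=1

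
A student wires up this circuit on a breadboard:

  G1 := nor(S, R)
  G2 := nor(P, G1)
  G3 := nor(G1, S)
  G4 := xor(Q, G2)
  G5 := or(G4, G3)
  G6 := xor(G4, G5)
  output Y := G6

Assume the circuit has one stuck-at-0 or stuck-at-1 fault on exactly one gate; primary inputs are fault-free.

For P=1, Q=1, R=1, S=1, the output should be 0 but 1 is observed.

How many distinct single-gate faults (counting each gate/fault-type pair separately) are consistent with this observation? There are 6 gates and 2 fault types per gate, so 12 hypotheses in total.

2

Fault-free: G1=0, G2=0, G3=0, G4=1, G5=1, G6=0 → 0. Observed 1.
  G1 stuck-at-0: output 0 ✗
  G1 stuck-at-1: output 0 ✗
  G2 stuck-at-0: output 0 ✗
  G2 stuck-at-1: output 0 ✗
  G3 stuck-at-0: output 0 ✗
  G3 stuck-at-1: output 0 ✗
  G4 stuck-at-0: output 0 ✗
  G4 stuck-at-1: output 0 ✗
  G5 stuck-at-0: output 1 ✓
  G5 stuck-at-1: output 0 ✗
  G6 stuck-at-0: output 0 ✗
  G6 stuck-at-1: output 1 ✓
Consistent faults: {G5 stuck-at-0, G6 stuck-at-1} — 2 in all.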